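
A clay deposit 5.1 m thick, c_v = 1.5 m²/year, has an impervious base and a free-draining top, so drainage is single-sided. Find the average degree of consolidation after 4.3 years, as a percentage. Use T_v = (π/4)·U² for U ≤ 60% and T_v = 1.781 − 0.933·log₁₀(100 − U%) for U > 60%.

U ≈ 56.2 %

Drainage path length: H_d = H = 5.1 m (single drainage).
T_v = c_v·t/H_d² = 1.5×4.3/5.1² = 0.24798.
T_v = 0.24798 corresponds to the U ≤ 60% branch:
U = √(4T_v/π) = 0.5619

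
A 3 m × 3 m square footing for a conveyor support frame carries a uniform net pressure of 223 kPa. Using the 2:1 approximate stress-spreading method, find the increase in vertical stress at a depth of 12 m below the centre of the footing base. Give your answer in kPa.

Δσ_z ≈ 8.92 kPa

By the 2:1 method the load spreads at 1 horizontal : 2 vertical, so at depth z the loaded area has grown by z in each plan dimension:
Δσ = qBL/((B+z)(L+z)) = 223×3×3/((3+12)(3+12)) = 8.92 kPa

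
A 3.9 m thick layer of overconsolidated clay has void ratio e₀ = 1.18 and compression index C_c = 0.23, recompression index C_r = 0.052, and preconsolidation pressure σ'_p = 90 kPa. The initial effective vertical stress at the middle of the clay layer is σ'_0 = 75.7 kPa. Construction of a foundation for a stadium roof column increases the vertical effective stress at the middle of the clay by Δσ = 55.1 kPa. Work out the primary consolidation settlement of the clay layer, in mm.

Final effective stress: σ'_f = 75.7 + 55.1 = 130.8 kPa.
σ'_f = 130.8 > σ'_p = 90 kPa, so the stress path crosses the preconsolidation pressure — recompression up to σ'_p, then virgin compression beyond:
S_c = H/(1+e₀)·[C_r·log₁₀(σ'_p/σ'_0) + C_c·log₁₀(σ'_f/σ'_p)]
    = 3.9/2.18 × [0.052×log₁₀(90/75.7) + 0.23×log₁₀(130.8/90)]
    = 1.789 × [0.0039076 + 0.037344] = 0.0738 m

S_c ≈ 73.8 mm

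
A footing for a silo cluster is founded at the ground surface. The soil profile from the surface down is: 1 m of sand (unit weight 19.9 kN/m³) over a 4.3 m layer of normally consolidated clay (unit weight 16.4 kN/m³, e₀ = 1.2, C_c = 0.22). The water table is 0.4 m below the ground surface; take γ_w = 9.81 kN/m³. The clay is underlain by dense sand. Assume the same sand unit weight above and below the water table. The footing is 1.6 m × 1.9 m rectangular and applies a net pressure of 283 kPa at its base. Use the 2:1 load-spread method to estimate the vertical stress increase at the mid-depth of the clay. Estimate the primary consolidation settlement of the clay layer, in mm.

Mid-depth of clay below the ground surface: z = 1 + 4.3/2 = 3.15 m.
Total vertical stress at mid-clay: σ_v = 19.9×1 + 16.4×2.15 = 55.16 kPa.
Pore pressure: u = 9.81×(3.15 − 0.4) = 26.978 kPa.
Initial effective stress: σ'_0 = σ_v − u = 55.16 − 26.978 = 28.182 kPa.
Stress increase at mid-clay by the 2:1 spreading method:
Δσ = qBL/((B+z)(L+z)) = 283×1.6×1.9/((1.6+3.15)(1.9+3.15)) = 35.865 kPa
Final effective stress: σ'_f = σ'_0 + Δσ = 28.182 + 35.865 = 64.047 kPa.
Normally consolidated clay, so the full stress increment lies on the virgin compression line:
S_c = C_c·H/(1+e₀)·log₁₀(σ'_f/σ'_0) = 0.22×4.3/(1+1.2)×log₁₀(64.047/28.182)
    = 0.43 × 0.35653 = 0.1533 m

S_c ≈ 153 mm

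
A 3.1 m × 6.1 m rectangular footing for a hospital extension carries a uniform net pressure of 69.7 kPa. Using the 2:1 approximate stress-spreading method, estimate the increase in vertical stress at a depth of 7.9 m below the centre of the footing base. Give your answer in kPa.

By the 2:1 method the load spreads at 1 horizontal : 2 vertical, so at depth z the loaded area has grown by z in each plan dimension:
Δσ = qBL/((B+z)(L+z)) = 69.7×3.1×6.1/((3.1+7.9)(6.1+7.9)) = 8.5586 kPa

Δσ_z ≈ 8.56 kPa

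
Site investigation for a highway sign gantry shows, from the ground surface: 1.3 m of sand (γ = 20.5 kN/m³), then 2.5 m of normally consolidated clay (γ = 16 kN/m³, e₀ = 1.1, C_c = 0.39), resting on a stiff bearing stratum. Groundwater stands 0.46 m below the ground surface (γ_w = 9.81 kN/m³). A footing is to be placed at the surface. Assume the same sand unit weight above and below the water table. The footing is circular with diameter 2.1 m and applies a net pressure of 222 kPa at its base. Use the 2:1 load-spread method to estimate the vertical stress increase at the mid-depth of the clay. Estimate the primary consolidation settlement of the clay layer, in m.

Mid-depth of clay below the ground surface: z = 1.3 + 2.5/2 = 2.55 m.
Total vertical stress at mid-clay: σ_v = 20.5×1.3 + 16×1.25 = 46.65 kPa.
Pore pressure: u = 9.81×(2.55 − 0.46) = 20.503 kPa.
Initial effective stress: σ'_0 = σ_v − u = 46.65 − 20.503 = 26.147 kPa.
Stress increase at mid-clay by the 2:1 spreading method:
Δσ ≈ qD²/(D+z)² = 222×2.1²/(2.1+2.55)² = 45.278 kPa
Final effective stress: σ'_f = σ'_0 + Δσ = 26.147 + 45.278 = 71.425 kPa.
Normally consolidated clay, so the full stress increment lies on the virgin compression line:
S_c = C_c·H/(1+e₀)·log₁₀(σ'_f/σ'_0) = 0.39×2.5/(1+1.1)×log₁₀(71.425/26.147)
    = 0.46429 × 0.43643 = 0.2026 m

S_c ≈ 0.203 m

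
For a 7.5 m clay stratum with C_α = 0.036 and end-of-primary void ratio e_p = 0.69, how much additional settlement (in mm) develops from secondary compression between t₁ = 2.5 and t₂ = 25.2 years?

Secondary compression: S_s = C_α·H/(1+e_p)·log₁₀(t₂/t₁)
S_s = 0.036×7.5/(1+0.69)×log₁₀(25.2/2.5)
    = 0.1598 × 1.003 = 0.1603 m

S_s ≈ 160 mm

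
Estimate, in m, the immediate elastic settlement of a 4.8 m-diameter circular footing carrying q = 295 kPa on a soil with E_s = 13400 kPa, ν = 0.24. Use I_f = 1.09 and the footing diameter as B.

Immediate (elastic) settlement: S_e = q·B·(1−ν²)/E_s · I_f.
S_e = 295 × 4.8 × (1 − 0.24²) / 13400 × 1.09
    = 295 × 4.8 × 0.9424 / 13400 × 1.09
    = 0.1085 m

S_e ≈ 0.109 m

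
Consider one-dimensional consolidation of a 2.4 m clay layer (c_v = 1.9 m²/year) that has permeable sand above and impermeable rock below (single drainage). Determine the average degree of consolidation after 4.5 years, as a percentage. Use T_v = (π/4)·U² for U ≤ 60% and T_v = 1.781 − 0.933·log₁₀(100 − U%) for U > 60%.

U ≈ 97.9 %

Drainage path length: H_d = H = 2.4 m (single drainage).
T_v = c_v·t/H_d² = 1.9×4.5/2.4² = 1.4844.
T_v = 1.4844 corresponds to the U > 60% branch:
U = 1 − 10^((1.781 − T_v)/0.933)/100 = 0.9792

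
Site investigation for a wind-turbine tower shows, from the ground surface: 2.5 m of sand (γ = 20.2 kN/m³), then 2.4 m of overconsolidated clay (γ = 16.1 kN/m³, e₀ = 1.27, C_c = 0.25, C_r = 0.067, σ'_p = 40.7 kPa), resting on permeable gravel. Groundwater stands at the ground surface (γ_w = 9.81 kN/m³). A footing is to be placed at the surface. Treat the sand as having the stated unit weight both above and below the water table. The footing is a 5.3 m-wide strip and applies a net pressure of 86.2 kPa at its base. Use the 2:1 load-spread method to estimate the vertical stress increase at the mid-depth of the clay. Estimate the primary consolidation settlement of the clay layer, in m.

S_c ≈ 0.0895 m

Mid-depth of clay below the ground surface: z = 2.5 + 2.4/2 = 3.7 m.
Total vertical stress at mid-clay: σ_v = 20.2×2.5 + 16.1×1.2 = 69.82 kPa.
Pore pressure: u = 9.81×(3.7 − 0) = 36.297 kPa.
Initial effective stress: σ'_0 = σ_v − u = 69.82 − 36.297 = 33.523 kPa.
Stress increase at mid-clay by the 2:1 spreading method:
Δσ = qB/(B+z) = 86.2×5.3/(5.3+3.7) = 50.762 kPa
Final effective stress: σ'_f = 33.523 + 50.762 = 84.285 kPa.
σ'_f = 84.285 > σ'_p = 40.7 kPa, so the stress path crosses the preconsolidation pressure — recompression up to σ'_p, then virgin compression beyond:
S_c = H/(1+e₀)·[C_r·log₁₀(σ'_p/σ'_0) + C_c·log₁₀(σ'_f/σ'_p)]
    = 2.4/2.27 × [0.067×log₁₀(40.7/33.523) + 0.25×log₁₀(84.285/40.7)]
    = 1.0573 × [0.0056449 + 0.079039] = 0.08954 m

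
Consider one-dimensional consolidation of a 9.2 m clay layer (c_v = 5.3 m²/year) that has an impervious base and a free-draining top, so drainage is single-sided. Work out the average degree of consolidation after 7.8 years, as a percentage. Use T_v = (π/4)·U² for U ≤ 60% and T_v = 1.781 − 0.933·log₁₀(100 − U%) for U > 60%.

U ≈ 75.7 %

Drainage path length: H_d = H = 9.2 m (single drainage).
T_v = c_v·t/H_d² = 5.3×7.8/9.2² = 0.48842.
T_v = 0.48842 corresponds to the U > 60% branch:
U = 1 − 10^((1.781 − T_v)/0.933)/100 = 0.7571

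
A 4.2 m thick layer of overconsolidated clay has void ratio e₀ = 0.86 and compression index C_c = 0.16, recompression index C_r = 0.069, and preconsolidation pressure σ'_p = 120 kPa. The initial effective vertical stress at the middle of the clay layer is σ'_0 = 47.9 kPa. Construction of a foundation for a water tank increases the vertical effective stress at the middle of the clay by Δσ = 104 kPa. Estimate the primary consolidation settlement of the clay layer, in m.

S_c ≈ 0.0991 m

Final effective stress: σ'_f = 47.9 + 104 = 151.9 kPa.
σ'_f = 151.9 > σ'_p = 120 kPa, so the stress path crosses the preconsolidation pressure — recompression up to σ'_p, then virgin compression beyond:
S_c = H/(1+e₀)·[C_r·log₁₀(σ'_p/σ'_0) + C_c·log₁₀(σ'_f/σ'_p)]
    = 4.2/1.86 × [0.069×log₁₀(120/47.9) + 0.16×log₁₀(151.9/120)]
    = 2.2581 × [0.02752 + 0.01638] = 0.09913 m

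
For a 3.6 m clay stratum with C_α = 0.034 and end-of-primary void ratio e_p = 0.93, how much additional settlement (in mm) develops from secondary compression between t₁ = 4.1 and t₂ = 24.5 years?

Secondary compression: S_s = C_α·H/(1+e_p)·log₁₀(t₂/t₁)
S_s = 0.034×3.6/(1+0.93)×log₁₀(24.5/4.1)
    = 0.06342 × 0.7764 = 0.04924 m

S_s ≈ 49.2 mm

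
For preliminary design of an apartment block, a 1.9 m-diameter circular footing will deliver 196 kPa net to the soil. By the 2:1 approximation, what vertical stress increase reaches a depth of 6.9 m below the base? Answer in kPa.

Δσ_z ≈ 9.14 kPa

By the 2:1 method the load spreads at 1 horizontal : 2 vertical, so at depth z the loaded area has grown by z in each plan dimension:
Δσ ≈ qD²/(D+z)² = 196×1.9²/(1.9+6.9)² = 9.1369 kPa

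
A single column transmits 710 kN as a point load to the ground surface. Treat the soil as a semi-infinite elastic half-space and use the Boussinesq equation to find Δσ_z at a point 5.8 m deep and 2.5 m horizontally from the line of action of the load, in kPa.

Boussinesq vertical stress below a point load on an elastic half-space:
Δσ_z = 3P/(2πz²) · [1 + (r/z)²]^(−5/2)
r/z = 2.5/5.8 = 0.43103; [1+(r/z)²]^(−5/2) = 0.6531.
Δσ_z = 3×710/(2π×5.8²) × 0.6531 = 10.077 × 0.6531 = 6.581 kPa

Δσ_z ≈ 6.58 kPa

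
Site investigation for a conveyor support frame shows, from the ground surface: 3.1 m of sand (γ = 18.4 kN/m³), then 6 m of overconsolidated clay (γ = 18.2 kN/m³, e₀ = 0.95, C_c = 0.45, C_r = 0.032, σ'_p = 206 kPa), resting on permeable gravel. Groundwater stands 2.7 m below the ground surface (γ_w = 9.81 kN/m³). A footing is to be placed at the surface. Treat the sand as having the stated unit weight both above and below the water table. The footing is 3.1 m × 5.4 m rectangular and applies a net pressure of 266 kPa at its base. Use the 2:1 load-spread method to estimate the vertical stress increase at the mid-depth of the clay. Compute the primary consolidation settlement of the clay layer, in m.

S_c ≈ 0.0184 m

Mid-depth of clay below the ground surface: z = 3.1 + 6/2 = 6.1 m.
Total vertical stress at mid-clay: σ_v = 18.4×3.1 + 18.2×3 = 111.64 kPa.
Pore pressure: u = 9.81×(6.1 − 2.7) = 33.354 kPa.
Initial effective stress: σ'_0 = σ_v − u = 111.64 − 33.354 = 78.286 kPa.
Stress increase at mid-clay by the 2:1 spreading method:
Δσ = qBL/((B+z)(L+z)) = 266×3.1×5.4/((3.1+6.1)(5.4+6.1)) = 42.087 kPa
Final effective stress: σ'_f = 78.286 + 42.087 = 120.37 kPa.
σ'_f = 120.37 ≤ σ'_p = 206 kPa, so the clay remains overconsolidated and only the recompression index applies:
S_c = C_r·H/(1+e₀)·log₁₀(σ'_f/σ'_0) = 0.032×6/1.95×log₁₀(120.37/78.286)
    = 0.098461 × 0.18683 = 0.0184 m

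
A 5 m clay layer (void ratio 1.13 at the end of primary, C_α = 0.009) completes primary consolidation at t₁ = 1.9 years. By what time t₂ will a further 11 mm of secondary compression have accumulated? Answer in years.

t₂ ≈ 6.3 years

S_s = C_α·H/(1+e_p)·log₁₀(t₂/t₁) ⇒ log₁₀(t₂/t₁) = S_s·(1+e_p)/(C_α·H).
log₁₀(t₂/t₁) = 0.011 × (1+1.13) / (0.009×5) = 0.5207
t₂ = t₁ × 10^0.5207 = 1.9 × 3.316 = 6.301 years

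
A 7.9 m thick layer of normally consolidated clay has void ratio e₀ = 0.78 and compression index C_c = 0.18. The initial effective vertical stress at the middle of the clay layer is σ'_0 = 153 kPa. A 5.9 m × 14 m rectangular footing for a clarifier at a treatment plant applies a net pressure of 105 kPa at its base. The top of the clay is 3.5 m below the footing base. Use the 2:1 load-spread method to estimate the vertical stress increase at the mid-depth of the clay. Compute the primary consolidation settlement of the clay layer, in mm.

Mid-depth of clay below the footing base: z = 3.5 + 7.9/2 = 7.45 m.
Stress increase at mid-clay by the 2:1 spreading method:
Δσ = qBL/((B+z)(L+z)) = 105×5.9×14/((5.9+7.45)(14+7.45)) = 30.287 kPa
Final effective stress: σ'_f = σ'_0 + Δσ = 153 + 30.287 = 183.29 kPa.
Normally consolidated clay, so the full stress increment lies on the virgin compression line:
S_c = C_c·H/(1+e₀)·log₁₀(σ'_f/σ'_0) = 0.18×7.9/(1+0.78)×log₁₀(183.29/153)
    = 0.79888 × 0.078447 = 0.06267 m

S_c ≈ 62.7 mm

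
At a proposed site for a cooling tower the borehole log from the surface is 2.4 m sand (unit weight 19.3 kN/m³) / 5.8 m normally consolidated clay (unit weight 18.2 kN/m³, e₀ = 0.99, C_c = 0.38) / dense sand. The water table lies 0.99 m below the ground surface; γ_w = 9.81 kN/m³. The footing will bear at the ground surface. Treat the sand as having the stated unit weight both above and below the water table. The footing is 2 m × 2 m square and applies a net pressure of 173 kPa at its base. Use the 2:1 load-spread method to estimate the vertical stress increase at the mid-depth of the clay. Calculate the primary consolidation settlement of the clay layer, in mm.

S_c ≈ 99 mm

Mid-depth of clay below the ground surface: z = 2.4 + 5.8/2 = 5.3 m.
Total vertical stress at mid-clay: σ_v = 19.3×2.4 + 18.2×2.9 = 99.1 kPa.
Pore pressure: u = 9.81×(5.3 − 0.99) = 42.281 kPa.
Initial effective stress: σ'_0 = σ_v − u = 99.1 − 42.281 = 56.819 kPa.
Stress increase at mid-clay by the 2:1 spreading method:
Δσ = qBL/((B+z)(L+z)) = 173×2×2/((2+5.3)(2+5.3)) = 12.986 kPa
Final effective stress: σ'_f = σ'_0 + Δσ = 56.819 + 12.986 = 69.805 kPa.
Normally consolidated clay, so the full stress increment lies on the virgin compression line:
S_c = C_c·H/(1+e₀)·log₁₀(σ'_f/σ'_0) = 0.38×5.8/(1+0.99)×log₁₀(69.805/56.819)
    = 1.1075 × 0.089393 = 0.099 m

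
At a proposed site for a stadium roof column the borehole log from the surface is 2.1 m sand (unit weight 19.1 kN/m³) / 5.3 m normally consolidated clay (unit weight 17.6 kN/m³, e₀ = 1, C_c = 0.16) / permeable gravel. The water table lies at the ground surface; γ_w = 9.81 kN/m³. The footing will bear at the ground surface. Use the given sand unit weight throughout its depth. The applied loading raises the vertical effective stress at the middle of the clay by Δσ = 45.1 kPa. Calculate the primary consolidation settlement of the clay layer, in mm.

Mid-depth of clay below the ground surface: z = 2.1 + 5.3/2 = 4.75 m.
Total vertical stress at mid-clay: σ_v = 19.1×2.1 + 17.6×2.65 = 86.75 kPa.
Pore pressure: u = 9.81×(4.75 − 0) = 46.598 kPa.
Initial effective stress: σ'_0 = σ_v − u = 86.75 − 46.598 = 40.152 kPa.
Final effective stress: σ'_f = σ'_0 + Δσ = 40.152 + 45.1 = 85.252 kPa.
Normally consolidated clay, so the full stress increment lies on the virgin compression line:
S_c = C_c·H/(1+e₀)·log₁₀(σ'_f/σ'_0) = 0.16×5.3/(1+1)×log₁₀(85.252/40.152)
    = 0.424 × 0.327 = 0.1386 m

S_c ≈ 139 mm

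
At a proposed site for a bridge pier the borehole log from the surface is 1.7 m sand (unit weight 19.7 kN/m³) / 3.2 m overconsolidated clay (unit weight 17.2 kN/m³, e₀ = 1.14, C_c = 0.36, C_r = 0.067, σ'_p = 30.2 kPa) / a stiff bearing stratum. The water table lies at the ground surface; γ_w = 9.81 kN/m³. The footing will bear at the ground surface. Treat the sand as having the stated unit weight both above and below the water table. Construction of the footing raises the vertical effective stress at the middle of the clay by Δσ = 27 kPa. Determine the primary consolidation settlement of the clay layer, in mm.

S_c ≈ 145 mm

Mid-depth of clay below the ground surface: z = 1.7 + 3.2/2 = 3.3 m.
Total vertical stress at mid-clay: σ_v = 19.7×1.7 + 17.2×1.6 = 61.01 kPa.
Pore pressure: u = 9.81×(3.3 − 0) = 32.373 kPa.
Initial effective stress: σ'_0 = σ_v − u = 61.01 − 32.373 = 28.637 kPa.
Final effective stress: σ'_f = 28.637 + 27 = 55.637 kPa.
σ'_f = 55.637 > σ'_p = 30.2 kPa, so the stress path crosses the preconsolidation pressure — recompression up to σ'_p, then virgin compression beyond:
S_c = H/(1+e₀)·[C_r·log₁₀(σ'_p/σ'_0) + C_c·log₁₀(σ'_f/σ'_p)]
    = 3.2/2.14 × [0.067×log₁₀(30.2/28.637) + 0.36×log₁₀(55.637/30.2)]
    = 1.4953 × [0.0015463 + 0.095528] = 0.1452 m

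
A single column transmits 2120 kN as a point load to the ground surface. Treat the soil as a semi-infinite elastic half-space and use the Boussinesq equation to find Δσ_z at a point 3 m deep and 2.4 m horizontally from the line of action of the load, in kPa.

Boussinesq vertical stress below a point load on an elastic half-space:
Δσ_z = 3P/(2πz²) · [1 + (r/z)²]^(−5/2)
r/z = 2.4/3 = 0.8; [1+(r/z)²]^(−5/2) = 0.29033.
Δσ_z = 3×2120/(2π×3²) × 0.29033 = 112.47 × 0.29033 = 32.65 kPa

Δσ_z ≈ 32.7 kPa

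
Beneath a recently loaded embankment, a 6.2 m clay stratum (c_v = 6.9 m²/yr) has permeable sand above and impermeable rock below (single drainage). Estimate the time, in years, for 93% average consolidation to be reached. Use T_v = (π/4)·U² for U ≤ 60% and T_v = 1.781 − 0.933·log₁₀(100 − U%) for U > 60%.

t ≈ 5.53 years

Drainage path length: H_d = H = 6.2 m (single drainage).
U > 60%: T_v = 1.781 − 0.933·log₁₀(100 − 93) = 0.99252.
t = T_v·H_d²/c_v = 0.99252×6.2²/6.9 = 5.529 years.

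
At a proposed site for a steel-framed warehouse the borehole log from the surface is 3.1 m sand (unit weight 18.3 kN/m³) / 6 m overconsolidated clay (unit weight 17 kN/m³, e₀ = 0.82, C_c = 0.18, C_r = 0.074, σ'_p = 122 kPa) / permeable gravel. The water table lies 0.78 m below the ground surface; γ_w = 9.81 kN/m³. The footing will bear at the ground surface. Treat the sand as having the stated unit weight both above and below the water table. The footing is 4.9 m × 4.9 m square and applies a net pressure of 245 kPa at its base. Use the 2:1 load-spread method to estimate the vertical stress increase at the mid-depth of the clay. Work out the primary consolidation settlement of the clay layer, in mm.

S_c ≈ 66.6 mm

Mid-depth of clay below the ground surface: z = 3.1 + 6/2 = 6.1 m.
Total vertical stress at mid-clay: σ_v = 18.3×3.1 + 17×3 = 107.73 kPa.
Pore pressure: u = 9.81×(6.1 − 0.78) = 52.189 kPa.
Initial effective stress: σ'_0 = σ_v − u = 107.73 − 52.189 = 55.541 kPa.
Stress increase at mid-clay by the 2:1 spreading method:
Δσ = qBL/((B+z)(L+z)) = 245×4.9×4.9/((4.9+6.1)(4.9+6.1)) = 48.615 kPa
Final effective stress: σ'_f = 55.541 + 48.615 = 104.16 kPa.
σ'_f = 104.16 ≤ σ'_p = 122 kPa, so the clay remains overconsolidated and only the recompression index applies:
S_c = C_r·H/(1+e₀)·log₁₀(σ'_f/σ'_0) = 0.074×6/1.82×log₁₀(104.16/55.541)
    = 0.24396 × 0.27309 = 0.06662 m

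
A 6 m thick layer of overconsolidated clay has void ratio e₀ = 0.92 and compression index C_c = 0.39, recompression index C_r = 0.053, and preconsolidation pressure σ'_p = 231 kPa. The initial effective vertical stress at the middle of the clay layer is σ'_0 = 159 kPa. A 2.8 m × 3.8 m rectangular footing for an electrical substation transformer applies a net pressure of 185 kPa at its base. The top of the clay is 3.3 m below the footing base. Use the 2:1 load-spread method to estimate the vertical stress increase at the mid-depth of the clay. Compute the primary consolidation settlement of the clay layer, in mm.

S_c ≈ 9.09 mm

Mid-depth of clay below the footing base: z = 3.3 + 6/2 = 6.3 m.
Stress increase at mid-clay by the 2:1 spreading method:
Δσ = qBL/((B+z)(L+z)) = 185×2.8×3.8/((2.8+6.3)(3.8+6.3)) = 21.417 kPa
Final effective stress: σ'_f = 159 + 21.417 = 180.42 kPa.
σ'_f = 180.42 ≤ σ'_p = 231 kPa, so the clay remains overconsolidated and only the recompression index applies:
S_c = C_r·H/(1+e₀)·log₁₀(σ'_f/σ'_0) = 0.053×6/1.92×log₁₀(180.42/159)
    = 0.16562 × 0.054888 = 0.009091 m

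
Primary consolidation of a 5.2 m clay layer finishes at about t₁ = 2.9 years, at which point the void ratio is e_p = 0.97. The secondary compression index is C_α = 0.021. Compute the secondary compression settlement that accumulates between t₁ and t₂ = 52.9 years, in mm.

S_s ≈ 69.9 mm

Secondary compression: S_s = C_α·H/(1+e_p)·log₁₀(t₂/t₁)
S_s = 0.021×5.2/(1+0.97)×log₁₀(52.9/2.9)
    = 0.05543 × 1.261 = 0.0699 m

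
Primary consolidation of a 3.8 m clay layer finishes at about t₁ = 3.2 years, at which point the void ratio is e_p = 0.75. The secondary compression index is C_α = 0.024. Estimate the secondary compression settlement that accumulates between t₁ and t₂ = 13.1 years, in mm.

S_s ≈ 31.9 mm

Secondary compression: S_s = C_α·H/(1+e_p)·log₁₀(t₂/t₁)
S_s = 0.024×3.8/(1+0.75)×log₁₀(13.1/3.2)
    = 0.05211 × 0.6121 = 0.0319 m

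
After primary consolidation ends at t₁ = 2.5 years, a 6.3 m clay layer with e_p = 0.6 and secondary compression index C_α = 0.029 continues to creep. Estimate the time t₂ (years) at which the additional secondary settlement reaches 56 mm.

t₂ ≈ 7.73 years

S_s = C_α·H/(1+e_p)·log₁₀(t₂/t₁) ⇒ log₁₀(t₂/t₁) = S_s·(1+e_p)/(C_α·H).
log₁₀(t₂/t₁) = 0.056 × (1+0.6) / (0.029×6.3) = 0.4904
t₂ = t₁ × 10^0.4904 = 2.5 × 3.093 = 7.733 years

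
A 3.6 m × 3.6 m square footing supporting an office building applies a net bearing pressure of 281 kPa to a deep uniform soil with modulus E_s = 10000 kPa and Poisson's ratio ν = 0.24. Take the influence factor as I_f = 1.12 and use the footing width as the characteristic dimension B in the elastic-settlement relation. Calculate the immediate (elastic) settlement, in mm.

Immediate (elastic) settlement: S_e = q·B·(1−ν²)/E_s · I_f.
S_e = 281 × 3.6 × (1 − 0.24²) / 10000 × 1.12
    = 281 × 3.6 × 0.9424 / 10000 × 1.12
    = 0.1068 m = 106.8 mm

S_e ≈ 107 mm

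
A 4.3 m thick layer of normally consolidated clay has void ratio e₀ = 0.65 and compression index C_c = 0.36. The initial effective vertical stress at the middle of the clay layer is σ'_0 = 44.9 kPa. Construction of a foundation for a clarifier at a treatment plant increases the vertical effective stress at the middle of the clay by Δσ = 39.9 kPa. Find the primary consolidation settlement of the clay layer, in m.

Final effective stress: σ'_f = σ'_0 + Δσ = 44.9 + 39.9 = 84.8 kPa.
Normally consolidated clay, so the full stress increment lies on the virgin compression line:
S_c = C_c·H/(1+e₀)·log₁₀(σ'_f/σ'_0) = 0.36×4.3/(1+0.65)×log₁₀(84.8/44.9)
    = 0.93818 × 0.27615 = 0.2591 m

S_c ≈ 0.259 m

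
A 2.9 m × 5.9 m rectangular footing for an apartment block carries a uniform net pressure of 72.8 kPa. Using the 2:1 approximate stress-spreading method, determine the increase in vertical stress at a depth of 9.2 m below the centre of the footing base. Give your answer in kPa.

Δσ_z ≈ 6.82 kPa

By the 2:1 method the load spreads at 1 horizontal : 2 vertical, so at depth z the loaded area has grown by z in each plan dimension:
Δσ = qBL/((B+z)(L+z)) = 72.8×2.9×5.9/((2.9+9.2)(5.9+9.2)) = 6.8174 kPa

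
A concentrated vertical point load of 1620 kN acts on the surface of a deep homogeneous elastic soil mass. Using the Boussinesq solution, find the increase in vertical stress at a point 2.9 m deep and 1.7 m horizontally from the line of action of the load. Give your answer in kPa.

Δσ_z ≈ 43.9 kPa

Boussinesq vertical stress below a point load on an elastic half-space:
Δσ_z = 3P/(2πz²) · [1 + (r/z)²]^(−5/2)
r/z = 1.7/2.9 = 0.58621; [1+(r/z)²]^(−5/2) = 0.47785.
Δσ_z = 3×1620/(2π×2.9²) × 0.47785 = 91.973 × 0.47785 = 43.95 kPa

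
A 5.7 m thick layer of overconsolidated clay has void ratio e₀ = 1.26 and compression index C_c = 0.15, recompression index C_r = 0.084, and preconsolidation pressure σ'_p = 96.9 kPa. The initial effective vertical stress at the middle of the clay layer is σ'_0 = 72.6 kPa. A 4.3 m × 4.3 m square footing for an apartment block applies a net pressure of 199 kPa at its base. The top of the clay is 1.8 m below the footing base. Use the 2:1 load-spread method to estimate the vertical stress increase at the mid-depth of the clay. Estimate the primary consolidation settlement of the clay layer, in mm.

S_c ≈ 59.7 mm

Mid-depth of clay below the footing base: z = 1.8 + 5.7/2 = 4.65 m.
Stress increase at mid-clay by the 2:1 spreading method:
Δσ = qBL/((B+z)(L+z)) = 199×4.3×4.3/((4.3+4.65)(4.3+4.65)) = 45.935 kPa
Final effective stress: σ'_f = 72.6 + 45.935 = 118.53 kPa.
σ'_f = 118.53 > σ'_p = 96.9 kPa, so the stress path crosses the preconsolidation pressure — recompression up to σ'_p, then virgin compression beyond:
S_c = H/(1+e₀)·[C_r·log₁₀(σ'_p/σ'_0) + C_c·log₁₀(σ'_f/σ'_p)]
    = 5.7/2.26 × [0.084×log₁₀(96.9/72.6) + 0.15×log₁₀(118.53/96.9)]
    = 2.5221 × [0.010533 + 0.013126] = 0.05967 m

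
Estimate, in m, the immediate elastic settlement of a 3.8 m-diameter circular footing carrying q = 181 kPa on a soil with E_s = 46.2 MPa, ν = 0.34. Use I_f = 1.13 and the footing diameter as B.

Immediate (elastic) settlement: S_e = q·B·(1−ν²)/E_s · I_f.
E_s = 46.2 MPa = 46200 kPa.
S_e = 181 × 3.8 × (1 − 0.34²) / 46200 × 1.13
    = 181 × 3.8 × 0.8844 / 46200 × 1.13
    = 0.01488 m

S_e ≈ 0.0149 m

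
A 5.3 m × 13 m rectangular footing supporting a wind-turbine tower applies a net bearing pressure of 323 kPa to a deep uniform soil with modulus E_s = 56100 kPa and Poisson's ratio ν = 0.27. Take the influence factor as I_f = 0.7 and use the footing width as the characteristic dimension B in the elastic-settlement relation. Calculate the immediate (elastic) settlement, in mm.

Immediate (elastic) settlement: S_e = q·B·(1−ν²)/E_s · I_f.
S_e = 323 × 5.3 × (1 − 0.27²) / 56100 × 0.7
    = 323 × 5.3 × 0.9271 / 56100 × 0.7
    = 0.0198 m = 19.8 mm

S_e ≈ 19.8 mm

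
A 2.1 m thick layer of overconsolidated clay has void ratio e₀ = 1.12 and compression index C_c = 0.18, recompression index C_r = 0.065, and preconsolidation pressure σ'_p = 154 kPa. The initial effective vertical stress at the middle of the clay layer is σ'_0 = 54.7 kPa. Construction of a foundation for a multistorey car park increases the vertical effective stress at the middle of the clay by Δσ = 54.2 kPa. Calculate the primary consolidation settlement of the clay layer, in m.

Final effective stress: σ'_f = 54.7 + 54.2 = 108.9 kPa.
σ'_f = 108.9 ≤ σ'_p = 154 kPa, so the clay remains overconsolidated and only the recompression index applies:
S_c = C_r·H/(1+e₀)·log₁₀(σ'_f/σ'_0) = 0.065×2.1/2.12×log₁₀(108.9/54.7)
    = 0.064387 × 0.29904 = 0.01925 m

S_c ≈ 0.0193 m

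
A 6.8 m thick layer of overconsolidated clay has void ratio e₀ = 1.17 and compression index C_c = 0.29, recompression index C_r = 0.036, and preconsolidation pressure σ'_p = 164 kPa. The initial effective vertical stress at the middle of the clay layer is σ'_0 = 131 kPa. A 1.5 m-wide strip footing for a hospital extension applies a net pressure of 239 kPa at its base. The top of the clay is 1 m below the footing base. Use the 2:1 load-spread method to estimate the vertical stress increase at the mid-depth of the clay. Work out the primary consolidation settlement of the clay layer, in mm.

Mid-depth of clay below the footing base: z = 1 + 6.8/2 = 4.4 m.
Stress increase at mid-clay by the 2:1 spreading method:
Δσ = qB/(B+z) = 239×1.5/(1.5+4.4) = 60.763 kPa
Final effective stress: σ'_f = 131 + 60.763 = 191.76 kPa.
σ'_f = 191.76 > σ'_p = 164 kPa, so the stress path crosses the preconsolidation pressure — recompression up to σ'_p, then virgin compression beyond:
S_c = H/(1+e₀)·[C_r·log₁₀(σ'_p/σ'_0) + C_c·log₁₀(σ'_f/σ'_p)]
    = 6.8/2.17 × [0.036×log₁₀(164/131) + 0.29×log₁₀(191.76/164)]
    = 3.1336 × [0.0035126 + 0.019695] = 0.07272 m

S_c ≈ 72.7 mm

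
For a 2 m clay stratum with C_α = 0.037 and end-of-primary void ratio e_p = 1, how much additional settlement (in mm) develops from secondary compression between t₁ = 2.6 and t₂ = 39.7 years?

Secondary compression: S_s = C_α·H/(1+e_p)·log₁₀(t₂/t₁)
S_s = 0.037×2/(1+1)×log₁₀(39.7/2.6)
    = 0.037 × 1.184 = 0.0438 m

S_s ≈ 43.8 mm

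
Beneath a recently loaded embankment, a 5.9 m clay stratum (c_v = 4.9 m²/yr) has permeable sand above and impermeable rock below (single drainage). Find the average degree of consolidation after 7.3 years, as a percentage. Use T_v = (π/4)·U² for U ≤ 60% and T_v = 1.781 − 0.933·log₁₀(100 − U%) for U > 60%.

U ≈ 93.6 %

Drainage path length: H_d = H = 5.9 m (single drainage).
T_v = c_v·t/H_d² = 4.9×7.3/5.9² = 1.0276.
T_v = 1.0276 corresponds to the U > 60% branch:
U = 1 − 10^((1.781 − T_v)/0.933)/100 = 0.9358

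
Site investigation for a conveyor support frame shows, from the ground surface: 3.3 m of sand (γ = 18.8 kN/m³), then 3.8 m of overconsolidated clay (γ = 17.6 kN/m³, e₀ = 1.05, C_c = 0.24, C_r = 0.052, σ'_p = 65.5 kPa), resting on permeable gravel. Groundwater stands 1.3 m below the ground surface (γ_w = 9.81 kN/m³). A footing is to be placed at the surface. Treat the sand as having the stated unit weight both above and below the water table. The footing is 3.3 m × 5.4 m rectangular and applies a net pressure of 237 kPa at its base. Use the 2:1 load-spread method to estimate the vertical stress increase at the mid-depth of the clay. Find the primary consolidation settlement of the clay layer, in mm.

Mid-depth of clay below the ground surface: z = 3.3 + 3.8/2 = 5.2 m.
Total vertical stress at mid-clay: σ_v = 18.8×3.3 + 17.6×1.9 = 95.48 kPa.
Pore pressure: u = 9.81×(5.2 − 1.3) = 38.259 kPa.
Initial effective stress: σ'_0 = σ_v − u = 95.48 − 38.259 = 57.221 kPa.
Stress increase at mid-clay by the 2:1 spreading method:
Δσ = qBL/((B+z)(L+z)) = 237×3.3×5.4/((3.3+5.2)(5.4+5.2)) = 46.874 kPa
Final effective stress: σ'_f = 57.221 + 46.874 = 104.09 kPa.
σ'_f = 104.09 > σ'_p = 65.5 kPa, so the stress path crosses the preconsolidation pressure — recompression up to σ'_p, then virgin compression beyond:
S_c = H/(1+e₀)·[C_r·log₁₀(σ'_p/σ'_0) + C_c·log₁₀(σ'_f/σ'_p)]
    = 3.8/2.05 × [0.052×log₁₀(65.5/57.221) + 0.24×log₁₀(104.09/65.5)]
    = 1.8537 × [0.0030517 + 0.04828] = 0.09515 m

S_c ≈ 95.2 mm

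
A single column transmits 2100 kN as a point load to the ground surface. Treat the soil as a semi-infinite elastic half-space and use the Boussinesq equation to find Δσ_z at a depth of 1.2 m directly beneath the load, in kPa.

Δσ_z ≈ 696 kPa

Boussinesq vertical stress below a point load on an elastic half-space:
Δσ_z = 3P/(2πz²) · [1 + (r/z)²]^(−5/2)
r/z = 0/1.2 = 0; [1+(r/z)²]^(−5/2) = 1.
Δσ_z = 3×2100/(2π×1.2²) × 1 = 696.3 × 1 = 696.3 kPa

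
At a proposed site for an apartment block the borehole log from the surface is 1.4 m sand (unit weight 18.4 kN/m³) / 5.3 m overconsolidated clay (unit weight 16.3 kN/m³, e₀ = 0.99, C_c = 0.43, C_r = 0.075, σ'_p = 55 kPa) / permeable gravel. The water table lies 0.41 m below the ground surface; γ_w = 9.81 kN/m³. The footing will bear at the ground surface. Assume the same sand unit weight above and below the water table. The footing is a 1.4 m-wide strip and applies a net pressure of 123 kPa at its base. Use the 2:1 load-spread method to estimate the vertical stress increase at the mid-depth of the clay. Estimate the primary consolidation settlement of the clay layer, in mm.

Mid-depth of clay below the ground surface: z = 1.4 + 5.3/2 = 4.05 m.
Total vertical stress at mid-clay: σ_v = 18.4×1.4 + 16.3×2.65 = 68.955 kPa.
Pore pressure: u = 9.81×(4.05 − 0.41) = 35.708 kPa.
Initial effective stress: σ'_0 = σ_v − u = 68.955 − 35.708 = 33.247 kPa.
Stress increase at mid-clay by the 2:1 spreading method:
Δσ = qB/(B+z) = 123×1.4/(1.4+4.05) = 31.596 kPa
Final effective stress: σ'_f = 33.247 + 31.596 = 64.843 kPa.
σ'_f = 64.843 > σ'_p = 55 kPa, so the stress path crosses the preconsolidation pressure — recompression up to σ'_p, then virgin compression beyond:
S_c = H/(1+e₀)·[C_r·log₁₀(σ'_p/σ'_0) + C_c·log₁₀(σ'_f/σ'_p)]
    = 5.3/1.99 × [0.075×log₁₀(55/33.247) + 0.43×log₁₀(64.843/55)]
    = 2.6633 × [0.016396 + 0.030745] = 0.1256 m

S_c ≈ 126 mm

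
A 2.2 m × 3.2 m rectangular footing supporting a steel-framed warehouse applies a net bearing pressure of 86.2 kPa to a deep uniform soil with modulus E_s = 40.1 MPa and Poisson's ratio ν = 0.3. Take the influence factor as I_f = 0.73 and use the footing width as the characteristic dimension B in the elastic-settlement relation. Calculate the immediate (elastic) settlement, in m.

Immediate (elastic) settlement: S_e = q·B·(1−ν²)/E_s · I_f.
E_s = 40.1 MPa = 40100 kPa.
S_e = 86.2 × 2.2 × (1 − 0.3²) / 40100 × 0.73
    = 86.2 × 2.2 × 0.91 / 40100 × 0.73
    = 0.003142 m

S_e ≈ 0.00314 m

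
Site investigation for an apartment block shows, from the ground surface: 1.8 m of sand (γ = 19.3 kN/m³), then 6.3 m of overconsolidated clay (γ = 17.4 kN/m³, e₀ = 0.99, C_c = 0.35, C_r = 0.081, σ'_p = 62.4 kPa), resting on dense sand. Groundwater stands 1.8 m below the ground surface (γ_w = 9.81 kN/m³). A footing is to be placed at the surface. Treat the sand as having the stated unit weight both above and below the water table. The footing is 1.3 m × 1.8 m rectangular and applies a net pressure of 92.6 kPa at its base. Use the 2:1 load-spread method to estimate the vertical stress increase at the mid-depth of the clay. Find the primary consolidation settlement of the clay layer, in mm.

S_c ≈ 17.5 mm

Mid-depth of clay below the ground surface: z = 1.8 + 6.3/2 = 4.95 m.
Total vertical stress at mid-clay: σ_v = 19.3×1.8 + 17.4×3.15 = 89.55 kPa.
Pore pressure: u = 9.81×(4.95 − 1.8) = 30.902 kPa.
Initial effective stress: σ'_0 = σ_v − u = 89.55 − 30.902 = 58.648 kPa.
Stress increase at mid-clay by the 2:1 spreading method:
Δσ = qBL/((B+z)(L+z)) = 92.6×1.3×1.8/((1.3+4.95)(1.8+4.95)) = 5.1362 kPa
Final effective stress: σ'_f = 58.648 + 5.1362 = 63.784 kPa.
σ'_f = 63.784 > σ'_p = 62.4 kPa, so the stress path crosses the preconsolidation pressure — recompression up to σ'_p, then virgin compression beyond:
S_c = H/(1+e₀)·[C_r·log₁₀(σ'_p/σ'_0) + C_c·log₁₀(σ'_f/σ'_p)]
    = 6.3/1.99 × [0.081×log₁₀(62.4/58.648) + 0.35×log₁₀(63.784/62.4)]
    = 3.1658 × [0.0021814 + 0.0033345] = 0.01746 m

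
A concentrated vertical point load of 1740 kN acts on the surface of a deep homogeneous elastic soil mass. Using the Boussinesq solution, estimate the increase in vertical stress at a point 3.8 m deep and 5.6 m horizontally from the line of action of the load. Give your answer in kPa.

Boussinesq vertical stress below a point load on an elastic half-space:
Δσ_z = 3P/(2πz²) · [1 + (r/z)²]^(−5/2)
r/z = 5.6/3.8 = 1.4737; [1+(r/z)²]^(−5/2) = 0.055815.
Δσ_z = 3×1740/(2π×3.8²) × 0.055815 = 57.534 × 0.055815 = 3.211 kPa

Δσ_z ≈ 3.21 kPa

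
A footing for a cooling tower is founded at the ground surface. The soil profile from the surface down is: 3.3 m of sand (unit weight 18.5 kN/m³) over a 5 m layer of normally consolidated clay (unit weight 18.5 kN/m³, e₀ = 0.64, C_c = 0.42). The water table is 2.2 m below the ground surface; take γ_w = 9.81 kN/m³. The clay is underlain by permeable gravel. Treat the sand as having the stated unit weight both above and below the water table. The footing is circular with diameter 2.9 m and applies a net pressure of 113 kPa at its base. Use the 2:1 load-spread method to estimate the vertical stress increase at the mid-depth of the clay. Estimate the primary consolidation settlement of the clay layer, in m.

S_c ≈ 0.0894 m

Mid-depth of clay below the ground surface: z = 3.3 + 5/2 = 5.8 m.
Total vertical stress at mid-clay: σ_v = 18.5×3.3 + 18.5×2.5 = 107.3 kPa.
Pore pressure: u = 9.81×(5.8 − 2.2) = 35.316 kPa.
Initial effective stress: σ'_0 = σ_v − u = 107.3 − 35.316 = 71.984 kPa.
Stress increase at mid-clay by the 2:1 spreading method:
Δσ ≈ qD²/(D+z)² = 113×2.9²/(2.9+5.8)² = 12.556 kPa
Final effective stress: σ'_f = σ'_0 + Δσ = 71.984 + 12.556 = 84.54 kPa.
Normally consolidated clay, so the full stress increment lies on the virgin compression line:
S_c = C_c·H/(1+e₀)·log₁₀(σ'_f/σ'_0) = 0.42×5/(1+0.64)×log₁₀(84.54/71.984)
    = 1.2805 × 0.069826 = 0.08941 m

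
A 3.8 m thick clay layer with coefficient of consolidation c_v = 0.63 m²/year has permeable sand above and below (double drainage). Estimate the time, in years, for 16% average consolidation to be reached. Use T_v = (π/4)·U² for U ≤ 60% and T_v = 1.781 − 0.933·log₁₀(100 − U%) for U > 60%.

Drainage path length: H_d = H/2 = 1.9 m (double drainage).
U ≤ 60%: T_v = (π/4)·U² = (π/4)×0.16² = 0.020106.
t = T_v·H_d²/c_v = 0.020106×1.9²/0.63 = 0.1152 years.

t ≈ 0.115 years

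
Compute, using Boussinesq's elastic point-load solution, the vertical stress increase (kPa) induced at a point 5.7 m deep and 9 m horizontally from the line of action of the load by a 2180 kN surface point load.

Δσ_z ≈ 1.4 kPa

Boussinesq vertical stress below a point load on an elastic half-space:
Δσ_z = 3P/(2πz²) · [1 + (r/z)²]^(−5/2)
r/z = 9/5.7 = 1.5789; [1+(r/z)²]^(−5/2) = 0.043851.
Δσ_z = 3×2180/(2π×5.7²) × 0.043851 = 32.037 × 0.043851 = 1.405 kPa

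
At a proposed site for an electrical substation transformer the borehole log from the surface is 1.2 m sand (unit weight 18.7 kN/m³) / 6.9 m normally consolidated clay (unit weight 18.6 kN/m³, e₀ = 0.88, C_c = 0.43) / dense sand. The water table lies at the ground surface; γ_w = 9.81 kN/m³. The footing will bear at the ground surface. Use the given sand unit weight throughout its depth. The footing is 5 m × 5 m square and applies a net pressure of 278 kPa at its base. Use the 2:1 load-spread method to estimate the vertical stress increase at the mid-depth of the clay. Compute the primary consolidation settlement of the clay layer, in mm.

Mid-depth of clay below the ground surface: z = 1.2 + 6.9/2 = 4.65 m.
Total vertical stress at mid-clay: σ_v = 18.7×1.2 + 18.6×3.45 = 86.61 kPa.
Pore pressure: u = 9.81×(4.65 − 0) = 45.617 kPa.
Initial effective stress: σ'_0 = σ_v − u = 86.61 − 45.617 = 40.993 kPa.
Stress increase at mid-clay by the 2:1 spreading method:
Δσ = qBL/((B+z)(L+z)) = 278×5×5/((5+4.65)(5+4.65)) = 74.633 kPa
Final effective stress: σ'_f = σ'_0 + Δσ = 40.993 + 74.633 = 115.63 kPa.
Normally consolidated clay, so the full stress increment lies on the virgin compression line:
S_c = C_c·H/(1+e₀)·log₁₀(σ'_f/σ'_0) = 0.43×6.9/(1+0.88)×log₁₀(115.63/40.993)
    = 1.5782 × 0.45036 = 0.7108 m

S_c ≈ 711 mm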